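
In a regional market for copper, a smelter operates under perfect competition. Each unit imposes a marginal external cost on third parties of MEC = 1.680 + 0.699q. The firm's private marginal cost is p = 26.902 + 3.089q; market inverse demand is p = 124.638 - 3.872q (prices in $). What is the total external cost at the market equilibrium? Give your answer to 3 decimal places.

$92.487

Market equilibrium (private): 26.902 + 3.089q = 124.638 - 3.872q → q_m = 14.0405.
Total external cost = ∫₀^{q_m} (1.680 + 0.699q) dq = 1.680×14.0405 + ½×0.699×14.0405² = 92.4869.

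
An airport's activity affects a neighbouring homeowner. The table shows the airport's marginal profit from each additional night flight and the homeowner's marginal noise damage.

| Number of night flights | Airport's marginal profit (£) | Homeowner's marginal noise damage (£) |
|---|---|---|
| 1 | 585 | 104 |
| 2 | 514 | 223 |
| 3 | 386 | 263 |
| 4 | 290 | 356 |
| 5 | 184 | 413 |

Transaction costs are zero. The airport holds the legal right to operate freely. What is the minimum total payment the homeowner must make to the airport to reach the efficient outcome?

Left alone the airport would choose level 5 (marginal profit stays positive).
Efficient level: k* = 3 (marginal profit ≥ marginal noise damage through 3).
The homeowner must at least cover the airport's forgone profit from cutting 5→3: 290 + 184 = 474.

£474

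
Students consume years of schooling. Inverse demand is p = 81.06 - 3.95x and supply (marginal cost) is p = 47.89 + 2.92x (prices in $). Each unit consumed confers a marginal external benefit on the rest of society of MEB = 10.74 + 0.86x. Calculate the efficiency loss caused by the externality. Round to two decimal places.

DWL = $18.45

Market equilibrium (private): 47.89 + 2.92x = 81.06 - 3.95x → x_m = 4.8282.
Social marginal benefit = demand + MEB = 91.80 - 3.09x.
Set SMB = MC: 91.80 - 3.09x = 47.89 + 2.92x → x* = 7.3062.
Height of the DWL triangle at x_m is SMB(x_m) − MC(x_m) = MEB(x_m) = 14.8923.
DWL = ½ × 2.4780 × 14.8923 = 18.4516.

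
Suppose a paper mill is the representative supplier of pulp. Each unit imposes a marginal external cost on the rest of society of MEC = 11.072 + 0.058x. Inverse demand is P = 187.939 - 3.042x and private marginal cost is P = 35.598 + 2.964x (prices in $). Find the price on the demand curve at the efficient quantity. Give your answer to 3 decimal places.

Social marginal cost = private MC + MEC = 46.670 + 3.022x.
Set SMC = demand: 46.670 + 3.022x = 187.939 - 3.042x → x* = 23.2963.
Consumer price on the demand curve at x*: 187.939 − 3.042×23.2963 = 117.0717.

P = $117.072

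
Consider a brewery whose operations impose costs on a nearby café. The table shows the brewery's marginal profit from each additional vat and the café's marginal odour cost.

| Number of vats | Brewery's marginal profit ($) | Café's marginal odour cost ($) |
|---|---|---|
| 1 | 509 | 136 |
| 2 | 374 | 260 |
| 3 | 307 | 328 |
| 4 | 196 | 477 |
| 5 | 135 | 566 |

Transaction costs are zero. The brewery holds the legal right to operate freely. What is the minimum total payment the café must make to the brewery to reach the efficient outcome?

$638

Left alone the brewery would choose level 5 (marginal profit stays positive).
Efficient level: k* = 2 (marginal profit ≥ marginal odour cost through 2).
The café must at least cover the brewery's forgone profit from cutting 5→2: 307 + 196 + 135 = 638.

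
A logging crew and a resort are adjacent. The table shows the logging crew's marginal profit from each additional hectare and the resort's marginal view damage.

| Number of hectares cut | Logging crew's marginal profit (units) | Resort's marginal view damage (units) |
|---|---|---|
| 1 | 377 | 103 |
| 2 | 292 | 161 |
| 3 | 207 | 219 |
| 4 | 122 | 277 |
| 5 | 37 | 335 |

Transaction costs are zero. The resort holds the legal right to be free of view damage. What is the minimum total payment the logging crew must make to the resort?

264

Efficient level: marginal profit ≥ marginal view damage through level 2, so k* = 2.
With the resort holding the right, the logging crew must at least compensate total damage at k*: 103 + 161 = 264.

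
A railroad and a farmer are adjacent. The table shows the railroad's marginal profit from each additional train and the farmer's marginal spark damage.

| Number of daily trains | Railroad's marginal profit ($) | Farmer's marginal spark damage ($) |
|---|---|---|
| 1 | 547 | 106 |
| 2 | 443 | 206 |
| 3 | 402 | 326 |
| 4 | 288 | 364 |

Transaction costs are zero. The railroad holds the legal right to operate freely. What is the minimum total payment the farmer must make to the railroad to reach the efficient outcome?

Left alone the railroad would choose level 4 (marginal profit stays positive).
Efficient level: k* = 3 (marginal profit ≥ marginal spark damage through 3).
The farmer must at least cover the railroad's forgone profit from cutting 4→3: 288 = 288.

$288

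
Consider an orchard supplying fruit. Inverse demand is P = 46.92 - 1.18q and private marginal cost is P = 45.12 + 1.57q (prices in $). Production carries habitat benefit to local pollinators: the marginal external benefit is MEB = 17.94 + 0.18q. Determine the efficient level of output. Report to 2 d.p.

q* = 7.68

Social marginal cost = private MC − MEB = 27.18 + 1.39q.
Set SMC = demand: 27.18 + 1.39q = 46.92 - 1.18q → q* = 7.6809.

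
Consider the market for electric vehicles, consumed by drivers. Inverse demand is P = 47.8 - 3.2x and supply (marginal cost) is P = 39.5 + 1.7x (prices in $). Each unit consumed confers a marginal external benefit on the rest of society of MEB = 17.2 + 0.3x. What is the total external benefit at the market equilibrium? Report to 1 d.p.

Market equilibrium (private): 39.5 + 1.7x = 47.8 - 3.2x → x_m = 1.6939.
Total external benefit = ∫₀^{x_m} (17.2 + 0.3x) dx = 17.2×1.6939 + ½×0.3×1.6939² = 29.5655.

$29.6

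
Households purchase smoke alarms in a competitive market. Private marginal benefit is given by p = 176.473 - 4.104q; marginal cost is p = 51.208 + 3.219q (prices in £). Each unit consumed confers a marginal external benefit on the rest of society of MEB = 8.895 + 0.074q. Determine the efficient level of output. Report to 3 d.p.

q* = 18.507

Social marginal benefit = demand + MEB = 185.368 - 4.030q.
Set SMB = MC: 185.368 - 4.030q = 51.208 + 3.219q → q* = 18.5074.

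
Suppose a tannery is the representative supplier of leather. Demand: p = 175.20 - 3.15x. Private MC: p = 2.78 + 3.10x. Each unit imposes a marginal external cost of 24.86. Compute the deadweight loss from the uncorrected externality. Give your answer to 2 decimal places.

DWL = 49.44

Market equilibrium (private): 2.78 + 3.10x = 175.20 - 3.15x → x_m = 27.5872.
Social marginal cost = private MC + MEC = 27.64 + 3.10x.
Set SMC = demand: 27.64 + 3.10x = 175.20 - 3.15x → x* = 23.6096.
Height of the DWL triangle at x_m is SMC(x_m) − demand(x_m) = MEC(x_m) = 24.8600.
DWL = ½ × 3.9776 × 24.8600 = 49.4416.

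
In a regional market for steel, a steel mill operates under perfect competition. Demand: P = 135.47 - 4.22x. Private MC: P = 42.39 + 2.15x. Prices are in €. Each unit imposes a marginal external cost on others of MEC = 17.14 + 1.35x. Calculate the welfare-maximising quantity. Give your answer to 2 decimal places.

x* = 9.84

Social marginal cost = private MC + MEC = 59.53 + 3.50x.
Set SMC = demand: 59.53 + 3.50x = 135.47 - 4.22x → x* = 9.8368.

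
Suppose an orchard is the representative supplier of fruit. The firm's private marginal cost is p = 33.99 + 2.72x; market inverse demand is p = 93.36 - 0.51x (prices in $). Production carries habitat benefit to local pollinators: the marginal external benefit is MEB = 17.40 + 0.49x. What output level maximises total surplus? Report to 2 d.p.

x* = 28.02

Social marginal cost = private MC − MEB = 16.59 + 2.23x.
Set SMC = demand: 16.59 + 2.23x = 93.36 - 0.51x → x* = 28.0182.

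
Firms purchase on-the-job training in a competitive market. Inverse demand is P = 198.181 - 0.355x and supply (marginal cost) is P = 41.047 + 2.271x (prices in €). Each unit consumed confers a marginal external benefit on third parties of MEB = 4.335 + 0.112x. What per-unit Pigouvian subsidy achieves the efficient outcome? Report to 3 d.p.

subsidy = €11.529 per unit

Social marginal benefit = demand + MEB = 202.516 - 0.243x.
Set SMB = MC: 202.516 - 0.243x = 41.047 + 2.271x → x* = 64.2279.
The Pigouvian subsidy equals MEB at x*: 4.335 + 0.112×64.2279 = 11.5285.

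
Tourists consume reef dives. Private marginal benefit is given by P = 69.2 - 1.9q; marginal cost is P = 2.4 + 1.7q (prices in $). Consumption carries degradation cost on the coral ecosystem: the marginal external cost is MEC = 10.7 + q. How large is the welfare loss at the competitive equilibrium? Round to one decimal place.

DWL = $93.0

Market equilibrium (private): 2.4 + 1.7q = 69.2 - 1.9q → q_m = 18.5556.
Social marginal benefit = demand − MEC = 58.5 - 2.9q.
Set SMB = MC: 58.5 - 2.9q = 2.4 + 1.7q → q* = 12.1957.
Height of the DWL triangle at q_m is MC(q_m) − SMB(q_m) = MEC(q_m) = 29.2556.
DWL = ½ × 6.3599 × 29.2556 = 93.0313.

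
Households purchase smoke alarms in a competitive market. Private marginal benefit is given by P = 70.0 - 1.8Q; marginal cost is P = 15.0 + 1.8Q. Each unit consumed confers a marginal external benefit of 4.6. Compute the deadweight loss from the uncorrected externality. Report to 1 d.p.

DWL = 2.9

Market equilibrium (private): 15.0 + 1.8Q = 70.0 - 1.8Q → Q_m = 15.2778.
Social marginal benefit = demand + MEB = 74.6 - 1.8Q.
Set SMB = MC: 74.6 - 1.8Q = 15.0 + 1.8Q → Q* = 16.5556.
Between Q* and Q_m the wedge SMB − MC runs linearly from 0 to MEB(Q_m), so the loss is a triangle.
DWL = ½ × 1.2778 × 4.6000 = 2.9389.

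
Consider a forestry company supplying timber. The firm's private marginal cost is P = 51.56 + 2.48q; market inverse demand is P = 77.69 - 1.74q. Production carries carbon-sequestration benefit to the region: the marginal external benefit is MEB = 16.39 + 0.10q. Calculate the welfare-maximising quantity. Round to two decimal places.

q* = 10.32

Social marginal cost = private MC − MEB = 35.17 + 2.38q.
Set SMC = demand: 35.17 + 2.38q = 77.69 - 1.74q → q* = 10.3204.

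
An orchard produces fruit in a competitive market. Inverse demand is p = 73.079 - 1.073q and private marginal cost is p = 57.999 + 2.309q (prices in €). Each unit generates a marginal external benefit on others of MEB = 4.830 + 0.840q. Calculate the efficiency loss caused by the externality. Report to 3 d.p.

Market equilibrium (private): 57.999 + 2.309q = 73.079 - 1.073q → q_m = 4.4589.
Social marginal cost = private MC − MEB = 53.169 + 1.469q.
Set SMC = demand: 53.169 + 1.469q = 73.079 - 1.073q → q* = 7.8324.
The welfare-loss triangle has base |q_m − q*| and height MEB(q_m) (the vertical gap between SMC and demand is zero at q* and MEB at q_m).
DWL = ½ × 3.3735 × 8.5755 = 14.4647.

DWL = €14.465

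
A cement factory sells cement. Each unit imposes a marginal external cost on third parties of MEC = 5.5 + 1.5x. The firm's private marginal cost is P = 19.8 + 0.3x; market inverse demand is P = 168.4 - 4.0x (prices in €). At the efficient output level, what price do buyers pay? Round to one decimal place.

Social marginal cost = private MC + MEC = 25.3 + 1.8x.
Set SMC = demand: 25.3 + 1.8x = 168.4 - 4.0x → x* = 24.6724.
Consumer price on the demand curve at x*: 168.4 − 4.0×24.6724 = 69.7104.

P = €69.7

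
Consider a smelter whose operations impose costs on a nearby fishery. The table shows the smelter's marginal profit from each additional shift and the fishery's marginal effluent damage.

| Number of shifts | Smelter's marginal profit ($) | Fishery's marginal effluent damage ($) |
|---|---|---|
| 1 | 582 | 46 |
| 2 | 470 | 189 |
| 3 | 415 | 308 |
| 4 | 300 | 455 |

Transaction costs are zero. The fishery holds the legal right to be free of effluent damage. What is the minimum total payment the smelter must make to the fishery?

$543

Efficient level: marginal profit ≥ marginal effluent damage through level 3, so k* = 3.
With the fishery holding the right, the smelter must at least compensate total damage at k*: 46 + 189 + 308 = 543.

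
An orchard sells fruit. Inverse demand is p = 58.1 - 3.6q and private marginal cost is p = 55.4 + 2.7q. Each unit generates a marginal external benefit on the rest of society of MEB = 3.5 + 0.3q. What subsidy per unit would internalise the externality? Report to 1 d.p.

subsidy = 3.8 per unit

Social marginal cost = private MC − MEB = 51.9 + 2.4q.
Set SMC = demand: 51.9 + 2.4q = 58.1 - 3.6q → q* = 1.0333.
The Pigouvian subsidy equals MEB at q*: 3.5 + 0.3×1.0333 = 3.8100.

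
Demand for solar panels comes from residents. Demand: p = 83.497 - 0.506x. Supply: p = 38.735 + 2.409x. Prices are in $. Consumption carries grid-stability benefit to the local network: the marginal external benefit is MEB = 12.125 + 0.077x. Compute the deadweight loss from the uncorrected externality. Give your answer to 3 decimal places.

DWL = $31.199

Market equilibrium (private): 38.735 + 2.409x = 83.497 - 0.506x → x_m = 15.3557.
Social marginal benefit = demand + MEB = 95.622 - 0.429x.
Set SMB = MC: 95.622 - 0.429x = 38.735 + 2.409x → x* = 20.0447.
Height of the DWL triangle at x_m is SMB(x_m) − MC(x_m) = MEB(x_m) = 13.3074.
DWL = ½ × 4.6890 × 13.3074 = 31.1992.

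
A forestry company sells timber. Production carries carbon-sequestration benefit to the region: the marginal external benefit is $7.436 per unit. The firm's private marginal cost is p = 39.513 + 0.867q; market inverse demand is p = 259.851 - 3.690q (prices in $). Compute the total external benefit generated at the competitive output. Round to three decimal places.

Market equilibrium (private): 39.513 + 0.867q = 259.851 - 3.690q → q_m = 48.3515.
Total external benefit = MEB × q_m = 7.436 × 48.3515 = 359.5418.

$359.542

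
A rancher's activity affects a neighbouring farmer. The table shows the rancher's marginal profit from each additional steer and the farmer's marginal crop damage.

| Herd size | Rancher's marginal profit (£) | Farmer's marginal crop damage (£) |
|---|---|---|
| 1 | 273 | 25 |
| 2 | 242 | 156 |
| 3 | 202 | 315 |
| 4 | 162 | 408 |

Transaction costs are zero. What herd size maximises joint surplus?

2

Bargaining reaches the level where marginal profit last exceeds marginal crop damage.
That holds through level 2 (242 ≥ 156) but not at 3 (202 < 315).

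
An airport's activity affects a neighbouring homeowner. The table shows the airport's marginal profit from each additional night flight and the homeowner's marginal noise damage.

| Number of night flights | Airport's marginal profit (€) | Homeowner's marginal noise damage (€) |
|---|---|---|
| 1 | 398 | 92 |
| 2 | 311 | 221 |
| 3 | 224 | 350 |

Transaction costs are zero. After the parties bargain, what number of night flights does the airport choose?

Bargaining reaches the level where marginal profit last exceeds marginal noise damage.
That holds through level 2 (311 ≥ 221) but not at 3 (224 < 350).

2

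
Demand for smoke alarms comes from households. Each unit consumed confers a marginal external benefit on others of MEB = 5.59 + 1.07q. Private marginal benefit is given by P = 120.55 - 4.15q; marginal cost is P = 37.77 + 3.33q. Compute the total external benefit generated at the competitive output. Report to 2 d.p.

Market equilibrium (private): 37.77 + 3.33q = 120.55 - 4.15q → q_m = 11.0668.
Total external benefit = ∫₀^{q_m} (5.59 + 1.07q) dq = 5.59×11.0668 + ½×1.07×11.0668² = 127.3870.

127.39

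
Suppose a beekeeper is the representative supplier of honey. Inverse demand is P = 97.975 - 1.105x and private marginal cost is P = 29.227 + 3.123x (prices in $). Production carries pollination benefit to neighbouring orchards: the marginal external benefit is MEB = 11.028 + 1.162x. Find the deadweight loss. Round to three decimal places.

Market equilibrium (private): 29.227 + 3.123x = 97.975 - 1.105x → x_m = 16.2602.
Social marginal cost = private MC − MEB = 18.199 + 1.961x.
Set SMC = demand: 18.199 + 1.961x = 97.975 - 1.105x → x* = 26.0196.
Between x* and x_m the wedge demand − SMC runs linearly from 0 to MEB(x_m), so the loss is a triangle.
DWL = ½ × 9.7594 × 29.9223 = 146.0118.

DWL = $146.012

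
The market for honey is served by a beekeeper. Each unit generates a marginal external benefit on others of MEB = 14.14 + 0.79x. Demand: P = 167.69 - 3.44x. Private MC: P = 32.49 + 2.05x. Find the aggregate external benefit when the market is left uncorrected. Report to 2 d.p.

587.78

Market equilibrium (private): 32.49 + 2.05x = 167.69 - 3.44x → x_m = 24.6266.
Total external benefit = ∫₀^{x_m} (14.14 + 0.79x) dx = 14.14×24.6266 + ½×0.79×24.6266² = 587.7755.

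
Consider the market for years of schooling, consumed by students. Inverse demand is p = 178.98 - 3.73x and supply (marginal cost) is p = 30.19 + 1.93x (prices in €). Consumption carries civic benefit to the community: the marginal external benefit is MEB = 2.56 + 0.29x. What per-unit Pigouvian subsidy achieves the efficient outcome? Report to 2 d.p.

Social marginal benefit = demand + MEB = 181.54 - 3.44x.
Set SMB = MC: 181.54 - 3.44x = 30.19 + 1.93x → x* = 28.1844.
The Pigouvian subsidy equals MEB at x*: 2.56 + 0.29×28.1844 = 10.7335.

subsidy = €10.73 per unit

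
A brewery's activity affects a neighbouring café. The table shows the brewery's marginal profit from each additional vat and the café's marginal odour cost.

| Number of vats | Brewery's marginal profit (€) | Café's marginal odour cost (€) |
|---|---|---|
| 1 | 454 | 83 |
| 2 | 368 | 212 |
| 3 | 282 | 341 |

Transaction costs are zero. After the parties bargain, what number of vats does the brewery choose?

Bargaining reaches the level where marginal profit last exceeds marginal odour cost.
That holds through level 2 (368 ≥ 212) but not at 3 (282 < 341).

2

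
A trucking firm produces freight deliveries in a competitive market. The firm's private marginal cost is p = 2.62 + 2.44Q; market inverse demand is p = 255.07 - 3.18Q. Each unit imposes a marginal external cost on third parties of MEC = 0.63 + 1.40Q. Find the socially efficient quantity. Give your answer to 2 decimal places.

Q* = 35.87

Social marginal cost = private MC + MEC = 3.25 + 3.84Q.
Set SMC = demand: 3.25 + 3.84Q = 255.07 - 3.18Q → Q* = 35.8718.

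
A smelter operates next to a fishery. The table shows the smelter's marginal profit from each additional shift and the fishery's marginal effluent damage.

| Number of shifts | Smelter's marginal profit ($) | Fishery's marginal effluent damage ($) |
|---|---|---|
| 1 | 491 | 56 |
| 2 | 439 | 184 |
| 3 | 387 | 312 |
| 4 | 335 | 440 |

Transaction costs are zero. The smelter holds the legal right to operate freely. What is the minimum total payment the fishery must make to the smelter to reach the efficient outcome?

Left alone the smelter would choose level 4 (marginal profit stays positive).
Efficient level: k* = 3 (marginal profit ≥ marginal effluent damage through 3).
The fishery must at least cover the smelter's forgone profit from cutting 4→3: 335 = 335.

$335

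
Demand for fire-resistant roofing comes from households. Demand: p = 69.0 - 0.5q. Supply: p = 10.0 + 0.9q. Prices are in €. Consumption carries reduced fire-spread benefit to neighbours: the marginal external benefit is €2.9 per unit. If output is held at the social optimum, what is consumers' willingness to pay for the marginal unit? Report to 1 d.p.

P = €46.9

Social marginal benefit = demand + MEB = 71.9 - 0.5q.
Set SMB = MC: 71.9 - 0.5q = 10.0 + 0.9q → q* = 44.2143.
Consumer price on the demand curve at q*: 69.0 − 0.5×44.2143 = 46.8929.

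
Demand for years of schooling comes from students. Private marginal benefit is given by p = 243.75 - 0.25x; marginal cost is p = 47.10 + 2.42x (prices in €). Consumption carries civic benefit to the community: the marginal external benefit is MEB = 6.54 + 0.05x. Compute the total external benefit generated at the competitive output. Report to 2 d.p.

€617.30

Market equilibrium (private): 47.10 + 2.42x = 243.75 - 0.25x → x_m = 73.6517.
Total external benefit = ∫₀^{x_m} (6.54 + 0.05x) dx = 6.54×73.6517 + ½×0.05×73.6517² = 617.2964.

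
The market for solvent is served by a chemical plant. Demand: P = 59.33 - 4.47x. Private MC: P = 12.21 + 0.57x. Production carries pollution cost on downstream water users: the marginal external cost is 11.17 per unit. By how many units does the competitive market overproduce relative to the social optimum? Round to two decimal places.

Market equilibrium (private): 12.21 + 0.57x = 59.33 - 4.47x → x_m = 9.3492.
Social marginal cost = private MC + MEC = 23.38 + 0.57x.
Set SMC = demand: 23.38 + 0.57x = 59.33 - 4.47x → x* = 7.1329.
Gap = |9.3492 − 7.1329| = 2.2163.

2.22 units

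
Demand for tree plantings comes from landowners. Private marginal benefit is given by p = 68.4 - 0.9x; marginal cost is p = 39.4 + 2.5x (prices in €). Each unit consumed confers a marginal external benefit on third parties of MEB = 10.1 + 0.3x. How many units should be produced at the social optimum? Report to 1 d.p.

x* = 12.6

Social marginal benefit = demand + MEB = 78.5 - 0.6x.
Set SMB = MC: 78.5 - 0.6x = 39.4 + 2.5x → x* = 12.6129.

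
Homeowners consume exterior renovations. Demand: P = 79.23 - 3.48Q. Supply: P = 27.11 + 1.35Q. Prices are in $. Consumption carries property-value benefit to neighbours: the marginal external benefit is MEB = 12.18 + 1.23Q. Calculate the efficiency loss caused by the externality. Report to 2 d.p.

Market equilibrium (private): 27.11 + 1.35Q = 79.23 - 3.48Q → Q_m = 10.7909.
Social marginal benefit = demand + MEB = 91.41 - 2.25Q.
Set SMB = MC: 91.41 - 2.25Q = 27.11 + 1.35Q → Q* = 17.8611.
The loss is the area between SMB and MC from Q* to Q_m; with linear curves that's a triangle of height MEB(Q_m).
DWL = ½ × 7.0702 × 25.4528 = 89.9782.

DWL = $89.98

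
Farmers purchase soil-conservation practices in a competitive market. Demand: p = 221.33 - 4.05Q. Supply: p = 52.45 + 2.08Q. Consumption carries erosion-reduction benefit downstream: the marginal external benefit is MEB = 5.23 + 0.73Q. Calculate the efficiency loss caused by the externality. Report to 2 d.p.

DWL = 59.46

Market equilibrium (private): 52.45 + 2.08Q = 221.33 - 4.05Q → Q_m = 27.5498.
Social marginal benefit = demand + MEB = 226.56 - 3.32Q.
Set SMB = MC: 226.56 - 3.32Q = 52.45 + 2.08Q → Q* = 32.2426.
Height of the DWL triangle at Q_m is SMB(Q_m) − MC(Q_m) = MEB(Q_m) = 25.3413.
DWL = ½ × 4.6928 × 25.3413 = 59.4608.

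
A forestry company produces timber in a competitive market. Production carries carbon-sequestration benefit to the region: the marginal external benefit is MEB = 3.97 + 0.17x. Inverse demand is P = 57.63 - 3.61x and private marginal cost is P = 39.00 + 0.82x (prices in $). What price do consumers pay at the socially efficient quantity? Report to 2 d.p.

P = $38.48

Social marginal cost = private MC − MEB = 35.03 + 0.65x.
Set SMC = demand: 35.03 + 0.65x = 57.63 - 3.61x → x* = 5.3052.
Consumer price on the demand curve at x*: 57.63 − 3.61×5.3052 = 38.4782.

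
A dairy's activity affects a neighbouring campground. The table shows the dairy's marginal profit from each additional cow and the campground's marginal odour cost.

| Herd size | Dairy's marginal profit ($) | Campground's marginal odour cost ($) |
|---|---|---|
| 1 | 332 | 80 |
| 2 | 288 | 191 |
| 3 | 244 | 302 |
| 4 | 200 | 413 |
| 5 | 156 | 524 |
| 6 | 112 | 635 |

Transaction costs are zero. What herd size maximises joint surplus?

2

Bargaining reaches the level where marginal profit last exceeds marginal odour cost.
That holds through level 2 (288 ≥ 191) but not at 3 (244 < 302).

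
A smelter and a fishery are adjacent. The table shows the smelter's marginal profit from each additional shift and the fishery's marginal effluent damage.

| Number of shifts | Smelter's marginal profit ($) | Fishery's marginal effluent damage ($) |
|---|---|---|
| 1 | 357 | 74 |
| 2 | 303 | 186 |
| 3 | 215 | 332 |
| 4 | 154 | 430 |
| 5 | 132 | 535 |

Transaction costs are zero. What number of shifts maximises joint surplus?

Bargaining reaches the level where marginal profit last exceeds marginal effluent damage.
That holds through level 2 (303 ≥ 186) but not at 3 (215 < 332).

2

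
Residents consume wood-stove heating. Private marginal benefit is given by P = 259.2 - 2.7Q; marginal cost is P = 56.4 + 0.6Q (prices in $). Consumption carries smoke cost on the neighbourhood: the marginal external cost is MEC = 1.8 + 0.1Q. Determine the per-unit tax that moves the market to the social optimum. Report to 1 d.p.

tax = $7.7 per unit

Social marginal benefit = demand − MEC = 257.4 - 2.8Q.
Set SMB = MC: 257.4 - 2.8Q = 56.4 + 0.6Q → Q* = 59.1176.
The Pigouvian tax equals MEC at Q*: 1.8 + 0.1×59.1176 = 7.7118.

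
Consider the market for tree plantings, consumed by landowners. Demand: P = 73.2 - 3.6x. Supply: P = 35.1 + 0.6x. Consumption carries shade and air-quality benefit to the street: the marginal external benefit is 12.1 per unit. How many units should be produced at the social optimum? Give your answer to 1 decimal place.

Social marginal benefit = demand + MEB = 85.3 - 3.6x.
Set SMB = MC: 85.3 - 3.6x = 35.1 + 0.6x → x* = 11.9524.

x* = 12.0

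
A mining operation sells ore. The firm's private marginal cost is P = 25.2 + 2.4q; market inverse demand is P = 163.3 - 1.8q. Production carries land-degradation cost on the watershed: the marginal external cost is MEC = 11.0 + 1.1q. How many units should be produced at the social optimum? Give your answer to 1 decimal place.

Social marginal cost = private MC + MEC = 36.2 + 3.5q.
Set SMC = demand: 36.2 + 3.5q = 163.3 - 1.8q → q* = 23.9811.

q* = 24.0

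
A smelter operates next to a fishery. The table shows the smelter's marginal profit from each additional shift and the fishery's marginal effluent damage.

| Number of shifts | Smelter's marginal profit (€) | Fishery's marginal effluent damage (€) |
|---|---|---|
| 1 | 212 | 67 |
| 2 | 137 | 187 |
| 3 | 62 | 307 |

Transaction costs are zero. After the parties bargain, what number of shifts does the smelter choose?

1

Bargaining reaches the level where marginal profit last exceeds marginal effluent damage.
That holds through level 1 (212 ≥ 67) but not at 2 (137 < 187).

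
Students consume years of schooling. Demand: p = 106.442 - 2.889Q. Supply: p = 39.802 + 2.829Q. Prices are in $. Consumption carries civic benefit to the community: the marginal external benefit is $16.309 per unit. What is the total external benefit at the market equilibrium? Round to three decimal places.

$190.072

Market equilibrium (private): 39.802 + 2.829Q = 106.442 - 2.889Q → Q_m = 11.6544.
Total external benefit = MEB × Q_m = 16.309 × 11.6544 = 190.0716.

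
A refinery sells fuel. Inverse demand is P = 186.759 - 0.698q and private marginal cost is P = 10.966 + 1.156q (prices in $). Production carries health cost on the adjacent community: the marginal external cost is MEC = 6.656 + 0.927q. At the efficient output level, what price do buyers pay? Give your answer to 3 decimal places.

P = $144.307

Social marginal cost = private MC + MEC = 17.622 + 2.083q.
Set SMC = demand: 17.622 + 2.083q = 186.759 - 0.698q → q* = 60.8188.
Consumer price on the demand curve at q*: 186.759 − 0.698×60.8188 = 144.3075.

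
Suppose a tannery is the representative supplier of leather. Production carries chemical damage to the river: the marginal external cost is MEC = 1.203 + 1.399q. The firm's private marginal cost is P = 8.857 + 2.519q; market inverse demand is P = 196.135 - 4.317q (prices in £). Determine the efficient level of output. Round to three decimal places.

Social marginal cost = private MC + MEC = 10.060 + 3.918q.
Set SMC = demand: 10.060 + 3.918q = 196.135 - 4.317q → q* = 22.5956.

q* = 22.596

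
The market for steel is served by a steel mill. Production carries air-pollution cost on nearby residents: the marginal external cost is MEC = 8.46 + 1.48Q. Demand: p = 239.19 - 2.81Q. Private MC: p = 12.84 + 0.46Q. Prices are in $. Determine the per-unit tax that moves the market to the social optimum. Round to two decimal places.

Social marginal cost = private MC + MEC = 21.30 + 1.94Q.
Set SMC = demand: 21.30 + 1.94Q = 239.19 - 2.81Q → Q* = 45.8716.
The Pigouvian tax equals MEC at Q*: 8.46 + 1.48×45.8716 = 76.3500.

tax = $76.35 per unit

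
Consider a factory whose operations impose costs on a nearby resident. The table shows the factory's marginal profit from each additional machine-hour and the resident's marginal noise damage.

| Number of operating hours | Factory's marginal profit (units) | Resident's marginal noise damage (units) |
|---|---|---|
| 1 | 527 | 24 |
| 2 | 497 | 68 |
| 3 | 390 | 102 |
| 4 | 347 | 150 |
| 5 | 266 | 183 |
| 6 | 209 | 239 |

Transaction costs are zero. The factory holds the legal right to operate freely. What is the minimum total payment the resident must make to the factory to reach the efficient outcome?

Left alone the factory would choose level 6 (marginal profit stays positive).
Efficient level: k* = 5 (marginal profit ≥ marginal noise damage through 5).
The resident must at least cover the factory's forgone profit from cutting 6→5: 209 = 209.

209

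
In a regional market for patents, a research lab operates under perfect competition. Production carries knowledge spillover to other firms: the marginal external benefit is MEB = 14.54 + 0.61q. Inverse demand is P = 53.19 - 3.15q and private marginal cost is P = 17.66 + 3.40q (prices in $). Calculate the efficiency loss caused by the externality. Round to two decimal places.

Market equilibrium (private): 17.66 + 3.40q = 53.19 - 3.15q → q_m = 5.4244.
Social marginal cost = private MC − MEB = 3.12 + 2.79q.
Set SMC = demand: 3.12 + 2.79q = 53.19 - 3.15q → q* = 8.4293.
The loss is the area between SMC and demand from q* to q_m; with linear curves that's a triangle of height MEB(q_m).
DWL = ½ × 3.0049 × 17.8489 = 26.8171.

DWL = $26.82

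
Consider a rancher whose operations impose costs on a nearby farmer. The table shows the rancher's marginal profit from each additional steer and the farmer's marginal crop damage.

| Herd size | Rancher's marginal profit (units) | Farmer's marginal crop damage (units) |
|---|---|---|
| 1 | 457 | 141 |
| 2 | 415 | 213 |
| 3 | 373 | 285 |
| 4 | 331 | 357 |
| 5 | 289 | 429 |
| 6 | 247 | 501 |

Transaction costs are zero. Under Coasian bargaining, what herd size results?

Bargaining reaches the level where marginal profit last exceeds marginal crop damage.
That holds through level 3 (373 ≥ 285) but not at 4 (331 < 357).

3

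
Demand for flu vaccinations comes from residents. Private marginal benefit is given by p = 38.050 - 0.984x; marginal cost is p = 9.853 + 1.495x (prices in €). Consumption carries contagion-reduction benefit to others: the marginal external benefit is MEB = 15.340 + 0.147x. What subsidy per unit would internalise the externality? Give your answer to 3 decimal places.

subsidy = €18.084 per unit

Social marginal benefit = demand + MEB = 53.390 - 0.837x.
Set SMB = MC: 53.390 - 0.837x = 9.853 + 1.495x → x* = 18.6694.
The Pigouvian subsidy equals MEB at x*: 15.340 + 0.147×18.6694 = 18.0844.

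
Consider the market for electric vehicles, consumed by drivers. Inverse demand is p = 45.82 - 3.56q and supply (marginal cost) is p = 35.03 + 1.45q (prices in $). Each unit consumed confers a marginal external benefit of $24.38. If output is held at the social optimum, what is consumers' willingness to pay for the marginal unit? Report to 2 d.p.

Social marginal benefit = demand + MEB = 70.20 - 3.56q.
Set SMB = MC: 70.20 - 3.56q = 35.03 + 1.45q → q* = 7.0200.
Consumer price on the demand curve at q*: 45.82 − 3.56×7.0200 = 20.8288.

P = $20.83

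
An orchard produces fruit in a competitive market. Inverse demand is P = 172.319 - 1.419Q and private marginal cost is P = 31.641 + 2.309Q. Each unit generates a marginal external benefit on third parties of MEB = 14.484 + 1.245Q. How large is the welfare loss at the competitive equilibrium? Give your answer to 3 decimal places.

Market equilibrium (private): 31.641 + 2.309Q = 172.319 - 1.419Q → Q_m = 37.7355.
Social marginal cost = private MC − MEB = 17.157 + 1.064Q.
Set SMC = demand: 17.157 + 1.064Q = 172.319 - 1.419Q → Q* = 62.4897.
The loss is the area between SMC and demand from Q* to Q_m; with linear curves that's a triangle of height MEB(Q_m).
DWL = ½ × 24.7542 × 61.4647 = 760.7547.

DWL = 760.755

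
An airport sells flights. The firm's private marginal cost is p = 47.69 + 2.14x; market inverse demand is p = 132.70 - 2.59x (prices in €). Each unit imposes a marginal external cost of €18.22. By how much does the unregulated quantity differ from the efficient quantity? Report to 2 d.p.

3.85 units

Market equilibrium (private): 47.69 + 2.14x = 132.70 - 2.59x → x_m = 17.9725.
Social marginal cost = private MC + MEC = 65.91 + 2.14x.
Set SMC = demand: 65.91 + 2.14x = 132.70 - 2.59x → x* = 14.1205.
Gap = |17.9725 − 14.1205| = 3.8520.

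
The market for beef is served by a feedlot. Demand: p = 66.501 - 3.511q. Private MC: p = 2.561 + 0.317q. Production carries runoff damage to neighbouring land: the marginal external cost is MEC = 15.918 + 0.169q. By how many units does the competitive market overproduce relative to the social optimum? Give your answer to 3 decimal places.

Market equilibrium (private): 2.561 + 0.317q = 66.501 - 3.511q → q_m = 16.7032.
Social marginal cost = private MC + MEC = 18.479 + 0.486q.
Set SMC = demand: 18.479 + 0.486q = 66.501 - 3.511q → q* = 12.0145.
Gap = |16.7032 − 12.0145| = 4.6887.

4.689 units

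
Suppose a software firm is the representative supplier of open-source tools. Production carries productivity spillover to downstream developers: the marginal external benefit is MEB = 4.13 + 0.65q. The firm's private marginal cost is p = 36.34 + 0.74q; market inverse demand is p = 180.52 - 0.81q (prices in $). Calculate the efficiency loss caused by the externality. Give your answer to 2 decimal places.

Market equilibrium (private): 36.34 + 0.74q = 180.52 - 0.81q → q_m = 93.0194.
Social marginal cost = private MC − MEB = 32.21 + 0.09q.
Set SMC = demand: 32.21 + 0.09q = 180.52 - 0.81q → q* = 164.7889.
Between q* and q_m the wedge demand − SMC runs linearly from 0 to MEB(q_m), so the loss is a triangle.
DWL = ½ × 71.7695 × 64.5926 = 2317.8893.

DWL = $2317.89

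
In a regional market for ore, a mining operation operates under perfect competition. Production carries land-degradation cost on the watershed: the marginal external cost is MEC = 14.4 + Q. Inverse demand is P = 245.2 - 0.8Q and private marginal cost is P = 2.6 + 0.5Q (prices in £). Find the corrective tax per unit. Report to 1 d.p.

tax = £113.6 per unit

Social marginal cost = private MC + MEC = 17.0 + 1.5Q.
Set SMC = demand: 17.0 + 1.5Q = 245.2 - 0.8Q → Q* = 99.2174.
The Pigouvian tax equals MEC at Q*: 14.4 + 1.0×99.2174 = 113.6174.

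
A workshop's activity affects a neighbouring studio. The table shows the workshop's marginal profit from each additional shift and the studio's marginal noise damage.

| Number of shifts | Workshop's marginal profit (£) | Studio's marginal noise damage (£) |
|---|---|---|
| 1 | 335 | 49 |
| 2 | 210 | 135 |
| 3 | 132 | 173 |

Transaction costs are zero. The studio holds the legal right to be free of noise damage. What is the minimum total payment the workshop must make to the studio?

Efficient level: marginal profit ≥ marginal noise damage through level 2, so k* = 2.
With the studio holding the right, the workshop must at least compensate total damage at k*: 49 + 135 = 184.

£184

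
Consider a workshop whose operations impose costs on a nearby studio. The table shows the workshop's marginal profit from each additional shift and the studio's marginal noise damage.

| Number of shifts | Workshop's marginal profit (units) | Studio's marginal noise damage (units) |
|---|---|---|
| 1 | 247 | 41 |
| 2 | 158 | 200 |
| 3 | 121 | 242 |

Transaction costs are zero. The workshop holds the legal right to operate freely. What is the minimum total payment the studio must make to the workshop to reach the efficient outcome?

Left alone the workshop would choose level 3 (marginal profit stays positive).
Efficient level: k* = 1 (marginal profit ≥ marginal noise damage through 1).
The studio must at least cover the workshop's forgone profit from cutting 3→1: 158 + 121 = 279.

279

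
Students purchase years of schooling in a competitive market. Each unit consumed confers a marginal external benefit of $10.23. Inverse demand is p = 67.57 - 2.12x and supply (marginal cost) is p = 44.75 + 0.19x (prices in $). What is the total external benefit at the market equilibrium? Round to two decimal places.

Market equilibrium (private): 44.75 + 0.19x = 67.57 - 2.12x → x_m = 9.8788.
Total external benefit = MEB × x_m = 10.23 × 9.8788 = 101.0601.

$101.06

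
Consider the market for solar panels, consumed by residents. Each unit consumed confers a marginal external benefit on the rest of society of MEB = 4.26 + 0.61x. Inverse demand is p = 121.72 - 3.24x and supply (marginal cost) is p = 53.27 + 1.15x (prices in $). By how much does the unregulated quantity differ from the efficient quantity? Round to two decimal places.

Market equilibrium (private): 53.27 + 1.15x = 121.72 - 3.24x → x_m = 15.5923.
Social marginal benefit = demand + MEB = 125.98 - 2.63x.
Set SMB = MC: 125.98 - 2.63x = 53.27 + 1.15x → x* = 19.2354.
Gap = |15.5923 − 19.2354| = 3.6431.

3.64 units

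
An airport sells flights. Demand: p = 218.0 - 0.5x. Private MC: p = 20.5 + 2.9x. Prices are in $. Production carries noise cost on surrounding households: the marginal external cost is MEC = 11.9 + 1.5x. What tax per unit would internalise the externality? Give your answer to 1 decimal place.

tax = $68.7 per unit

Social marginal cost = private MC + MEC = 32.4 + 4.4x.
Set SMC = demand: 32.4 + 4.4x = 218.0 - 0.5x → x* = 37.8776.
The Pigouvian tax equals MEC at x*: 11.9 + 1.5×37.8776 = 68.7164.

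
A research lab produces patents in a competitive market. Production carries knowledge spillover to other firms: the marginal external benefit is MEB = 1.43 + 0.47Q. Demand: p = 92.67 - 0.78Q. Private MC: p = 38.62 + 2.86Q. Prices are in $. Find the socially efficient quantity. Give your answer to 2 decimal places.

Social marginal cost = private MC − MEB = 37.19 + 2.39Q.
Set SMC = demand: 37.19 + 2.39Q = 92.67 - 0.78Q → Q* = 17.5016.

Q* = 17.50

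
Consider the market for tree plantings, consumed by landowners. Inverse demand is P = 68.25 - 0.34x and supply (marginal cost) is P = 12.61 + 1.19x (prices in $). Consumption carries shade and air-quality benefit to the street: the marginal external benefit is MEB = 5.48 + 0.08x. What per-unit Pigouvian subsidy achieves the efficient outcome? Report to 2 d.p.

Social marginal benefit = demand + MEB = 73.73 - 0.26x.
Set SMB = MC: 73.73 - 0.26x = 12.61 + 1.19x → x* = 42.1517.
The Pigouvian subsidy equals MEB at x*: 5.48 + 0.08×42.1517 = 8.8521.

subsidy = $8.85 per unit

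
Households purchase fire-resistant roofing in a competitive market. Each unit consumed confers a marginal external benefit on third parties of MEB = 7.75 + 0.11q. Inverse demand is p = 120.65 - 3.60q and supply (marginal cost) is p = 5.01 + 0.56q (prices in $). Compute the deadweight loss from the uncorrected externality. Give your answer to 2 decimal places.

DWL = $14.42

Market equilibrium (private): 5.01 + 0.56q = 120.65 - 3.60q → q_m = 27.7981.
Social marginal benefit = demand + MEB = 128.40 - 3.49q.
Set SMB = MC: 128.40 - 3.49q = 5.01 + 0.56q → q* = 30.4667.
Height of the DWL triangle at q_m is SMB(q_m) − MC(q_m) = MEB(q_m) = 10.8078.
DWL = ½ × 2.6686 × 10.8078 = 14.4208.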